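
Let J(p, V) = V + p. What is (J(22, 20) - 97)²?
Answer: 3025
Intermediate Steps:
(J(22, 20) - 97)² = ((20 + 22) - 97)² = (42 - 97)² = (-55)² = 3025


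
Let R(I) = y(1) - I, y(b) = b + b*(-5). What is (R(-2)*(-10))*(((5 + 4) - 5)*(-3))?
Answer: -240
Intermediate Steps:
y(b) = -4*b (y(b) = b - 5*b = -4*b)
R(I) = -4 - I (R(I) = -4*1 - I = -4 - I)
(R(-2)*(-10))*(((5 + 4) - 5)*(-3)) = ((-4 - 1*(-2))*(-10))*(((5 + 4) - 5)*(-3)) = ((-4 + 2)*(-10))*((9 - 5)*(-3)) = (-2*(-10))*(4*(-3)) = 20*(-12) = -240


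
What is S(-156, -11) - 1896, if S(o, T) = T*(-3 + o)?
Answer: -147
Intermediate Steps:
S(-156, -11) - 1896 = -11*(-3 - 156) - 1896 = -11*(-159) - 1896 = 1749 - 1896 = -147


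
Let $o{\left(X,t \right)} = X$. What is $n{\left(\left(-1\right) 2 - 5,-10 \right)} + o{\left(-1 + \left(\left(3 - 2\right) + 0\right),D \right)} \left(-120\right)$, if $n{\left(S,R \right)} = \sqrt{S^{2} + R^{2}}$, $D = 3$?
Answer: $\sqrt{149} \approx 12.207$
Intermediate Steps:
$n{\left(S,R \right)} = \sqrt{R^{2} + S^{2}}$
$n{\left(\left(-1\right) 2 - 5,-10 \right)} + o{\left(-1 + \left(\left(3 - 2\right) + 0\right),D \right)} \left(-120\right) = \sqrt{\left(-10\right)^{2} + \left(\left(-1\right) 2 - 5\right)^{2}} + \left(-1 + \left(\left(3 - 2\right) + 0\right)\right) \left(-120\right) = \sqrt{100 + \left(-2 - 5\right)^{2}} + \left(-1 + \left(1 + 0\right)\right) \left(-120\right) = \sqrt{100 + \left(-7\right)^{2}} + \left(-1 + 1\right) \left(-120\right) = \sqrt{100 + 49} + 0 \left(-120\right) = \sqrt{149} + 0 = \sqrt{149}$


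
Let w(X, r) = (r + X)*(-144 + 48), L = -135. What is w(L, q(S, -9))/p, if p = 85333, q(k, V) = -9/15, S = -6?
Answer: 65088/426665 ≈ 0.15255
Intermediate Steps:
q(k, V) = -⅗ (q(k, V) = -9*1/15 = -⅗)
w(X, r) = -96*X - 96*r (w(X, r) = (X + r)*(-96) = -96*X - 96*r)
w(L, q(S, -9))/p = (-96*(-135) - 96*(-⅗))/85333 = (12960 + 288/5)*(1/85333) = (65088/5)*(1/85333) = 65088/426665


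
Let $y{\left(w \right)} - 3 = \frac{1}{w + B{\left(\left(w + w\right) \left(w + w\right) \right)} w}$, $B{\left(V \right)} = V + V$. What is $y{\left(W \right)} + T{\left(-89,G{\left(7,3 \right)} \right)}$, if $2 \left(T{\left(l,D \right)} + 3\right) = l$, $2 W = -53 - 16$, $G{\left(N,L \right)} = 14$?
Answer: $- \frac{58480747}{1314174} \approx -44.5$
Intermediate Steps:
$W = - \frac{69}{2}$ ($W = \frac{-53 - 16}{2} = \frac{1}{2} \left(-69\right) = - \frac{69}{2} \approx -34.5$)
$T{\left(l,D \right)} = -3 + \frac{l}{2}$
$B{\left(V \right)} = 2 V$
$y{\left(w \right)} = 3 + \frac{1}{w + 8 w^{3}}$ ($y{\left(w \right)} = 3 + \frac{1}{w + 2 \left(w + w\right) \left(w + w\right) w} = 3 + \frac{1}{w + 2 \cdot 2 w 2 w w} = 3 + \frac{1}{w + 2 \cdot 4 w^{2} w} = 3 + \frac{1}{w + 8 w^{2} w} = 3 + \frac{1}{w + 8 w^{3}}$)
$y{\left(W \right)} + T{\left(-89,G{\left(7,3 \right)} \right)} = \frac{1 + 3 \left(- \frac{69}{2}\right) + 24 \left(- \frac{69}{2}\right)^{3}}{- \frac{69}{2} + 8 \left(- \frac{69}{2}\right)^{3}} + \left(-3 + \frac{1}{2} \left(-89\right)\right) = \frac{1 - \frac{207}{2} + 24 \left(- \frac{328509}{8}\right)}{- \frac{69}{2} + 8 \left(- \frac{328509}{8}\right)} - \frac{95}{2} = \frac{1 - \frac{207}{2} - 985527}{- \frac{69}{2} - 328509} - \frac{95}{2} = \frac{1}{- \frac{657087}{2}} \left(- \frac{1971259}{2}\right) - \frac{95}{2} = \left(- \frac{2}{657087}\right) \left(- \frac{1971259}{2}\right) - \frac{95}{2} = \frac{1971259}{657087} - \frac{95}{2} = - \frac{58480747}{1314174}$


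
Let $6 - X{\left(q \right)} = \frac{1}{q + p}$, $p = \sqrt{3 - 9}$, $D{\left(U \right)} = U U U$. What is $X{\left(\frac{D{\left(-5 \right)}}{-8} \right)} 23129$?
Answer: $\frac{2198503966}{16009} + \frac{1480256 i \sqrt{6}}{16009} \approx 1.3733 \cdot 10^{5} + 226.49 i$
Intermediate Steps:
$D{\left(U \right)} = U^{3}$ ($D{\left(U \right)} = U^{2} U = U^{3}$)
$p = i \sqrt{6}$ ($p = \sqrt{-6} = i \sqrt{6} \approx 2.4495 i$)
$X{\left(q \right)} = 6 - \frac{1}{q + i \sqrt{6}}$
$X{\left(\frac{D{\left(-5 \right)}}{-8} \right)} 23129 = \frac{-1 + 6 \frac{\left(-5\right)^{3}}{-8} + 6 i \sqrt{6}}{\frac{\left(-5\right)^{3}}{-8} + i \sqrt{6}} \cdot 23129 = \frac{-1 + 6 \left(\left(-125\right) \left(- \frac{1}{8}\right)\right) + 6 i \sqrt{6}}{\left(-125\right) \left(- \frac{1}{8}\right) + i \sqrt{6}} \cdot 23129 = \frac{-1 + 6 \cdot \frac{125}{8} + 6 i \sqrt{6}}{\frac{125}{8} + i \sqrt{6}} \cdot 23129 = \frac{-1 + \frac{375}{4} + 6 i \sqrt{6}}{\frac{125}{8} + i \sqrt{6}} \cdot 23129 = \frac{\frac{371}{4} + 6 i \sqrt{6}}{\frac{125}{8} + i \sqrt{6}} \cdot 23129 = \frac{23129 \left(\frac{371}{4} + 6 i \sqrt{6}\right)}{\frac{125}{8} + i \sqrt{6}}$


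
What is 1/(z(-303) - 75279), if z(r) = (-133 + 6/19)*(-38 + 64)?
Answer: -19/1495847 ≈ -1.2702e-5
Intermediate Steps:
z(r) = -65546/19 (z(r) = (-133 + 6*(1/19))*26 = (-133 + 6/19)*26 = -2521/19*26 = -65546/19)
1/(z(-303) - 75279) = 1/(-65546/19 - 75279) = 1/(-1495847/19) = -19/1495847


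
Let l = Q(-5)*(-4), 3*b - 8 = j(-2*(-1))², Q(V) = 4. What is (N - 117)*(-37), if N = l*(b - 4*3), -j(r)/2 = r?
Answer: 1961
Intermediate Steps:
j(r) = -2*r
b = 8 (b = 8/3 + (-(-4)*(-1))²/3 = 8/3 + (-2*2)²/3 = 8/3 + (⅓)*(-4)² = 8/3 + (⅓)*16 = 8/3 + 16/3 = 8)
l = -16 (l = 4*(-4) = -16)
N = 64 (N = -16*(8 - 4*3) = -16*(8 - 12) = -16*(-4) = 64)
(N - 117)*(-37) = (64 - 117)*(-37) = -53*(-37) = 1961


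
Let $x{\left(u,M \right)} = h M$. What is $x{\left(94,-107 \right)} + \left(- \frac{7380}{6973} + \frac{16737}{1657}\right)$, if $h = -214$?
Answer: $\frac{264673946819}{11554261} \approx 22907.0$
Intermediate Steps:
$x{\left(u,M \right)} = - 214 M$
$x{\left(94,-107 \right)} + \left(- \frac{7380}{6973} + \frac{16737}{1657}\right) = \left(-214\right) \left(-107\right) + \left(- \frac{7380}{6973} + \frac{16737}{1657}\right) = 22898 + \left(\left(-7380\right) \frac{1}{6973} + 16737 \cdot \frac{1}{1657}\right) = 22898 + \left(- \frac{7380}{6973} + \frac{16737}{1657}\right) = 22898 + \frac{104478441}{11554261} = \frac{264673946819}{11554261}$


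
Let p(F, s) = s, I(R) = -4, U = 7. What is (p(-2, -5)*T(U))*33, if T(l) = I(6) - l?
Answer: 1815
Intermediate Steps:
T(l) = -4 - l
(p(-2, -5)*T(U))*33 = -5*(-4 - 1*7)*33 = -5*(-4 - 7)*33 = -5*(-11)*33 = 55*33 = 1815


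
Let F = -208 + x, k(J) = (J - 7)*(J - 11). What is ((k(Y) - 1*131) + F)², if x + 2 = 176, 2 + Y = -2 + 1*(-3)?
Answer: 7569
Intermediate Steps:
Y = -7 (Y = -2 + (-2 + 1*(-3)) = -2 + (-2 - 3) = -2 - 5 = -7)
x = 174 (x = -2 + 176 = 174)
k(J) = (-11 + J)*(-7 + J) (k(J) = (-7 + J)*(-11 + J) = (-11 + J)*(-7 + J))
F = -34 (F = -208 + 174 = -34)
((k(Y) - 1*131) + F)² = (((77 + (-7)² - 18*(-7)) - 1*131) - 34)² = (((77 + 49 + 126) - 131) - 34)² = ((252 - 131) - 34)² = (121 - 34)² = 87² = 7569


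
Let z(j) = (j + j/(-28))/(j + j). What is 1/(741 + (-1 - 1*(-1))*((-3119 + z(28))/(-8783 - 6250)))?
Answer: 1/741 ≈ 0.0013495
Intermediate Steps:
z(j) = 27/56 (z(j) = (j + j*(-1/28))/((2*j)) = (j - j/28)*(1/(2*j)) = (27*j/28)*(1/(2*j)) = 27/56)
1/(741 + (-1 - 1*(-1))*((-3119 + z(28))/(-8783 - 6250))) = 1/(741 + (-1 - 1*(-1))*((-3119 + 27/56)/(-8783 - 6250))) = 1/(741 + (-1 + 1)*(-174637/56/(-15033))) = 1/(741 + 0*(-174637/56*(-1/15033))) = 1/(741 + 0*(174637/841848)) = 1/(741 + 0) = 1/741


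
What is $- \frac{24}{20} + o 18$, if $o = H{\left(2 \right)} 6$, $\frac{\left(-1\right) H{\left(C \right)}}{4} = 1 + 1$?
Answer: $- \frac{4326}{5} \approx -865.2$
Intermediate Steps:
$H{\left(C \right)} = -8$ ($H{\left(C \right)} = - 4 \left(1 + 1\right) = \left(-4\right) 2 = -8$)
$o = -48$ ($o = \left(-8\right) 6 = -48$)
$- \frac{24}{20} + o 18 = - \frac{24}{20} - 864 = \left(-24\right) \frac{1}{20} - 864 = - \frac{6}{5} - 864 = - \frac{4326}{5}$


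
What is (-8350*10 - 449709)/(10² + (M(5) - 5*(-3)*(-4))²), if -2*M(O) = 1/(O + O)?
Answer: -213283600/1482401 ≈ -143.88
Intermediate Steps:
M(O) = -1/(4*O) (M(O) = -1/(2*(O + O)) = -1/(2*O)/2 = -1/(4*O))
(-8350*10 - 449709)/(10² + (M(5) - 5*(-3)*(-4))²) = (-8350*10 - 449709)/(10² + (-¼/5 - 5*(-3)*(-4))²) = (-83500 - 449709)/(100 + (-¼*⅕ + 15*(-4))²) = -533209/(100 + (-1/20 - 60)²) = -533209/(100 + (-1201/20)²) = -533209/(100 + 1442401/400) = -533209/1482401/400 = -533209*400/1482401 = -213283600/1482401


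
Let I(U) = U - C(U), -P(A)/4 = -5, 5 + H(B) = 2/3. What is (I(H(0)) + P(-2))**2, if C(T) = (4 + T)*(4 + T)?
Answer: 19600/81 ≈ 241.98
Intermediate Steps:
H(B) = -13/3 (H(B) = -5 + 2/3 = -13/3)
C(T) = (4 + T)**2
P(A) = 20 (P(A) = -4*(-5) = 20)
I(U) = U - (4 + U)**2
(I(H(0)) + P(-2))**2 = ((-13/3 - (4 - 13/3)**2) + 20)**2 = ((-13/3 - (-1/3)**2) + 20)**2 = ((-13/3 - 1*1/9) + 20)**2 = ((-13/3 - 1/9) + 20)**2 = (-40/9 + 20)**2 = (140/9)**2 = 19600/81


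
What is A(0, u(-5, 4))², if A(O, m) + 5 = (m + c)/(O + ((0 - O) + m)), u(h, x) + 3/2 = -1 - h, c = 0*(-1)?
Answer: 16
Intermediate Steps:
c = 0
u(h, x) = -5/2 - h (u(h, x) = -3/2 + (-1 - h) = -5/2 - h)
A(O, m) = -4 (A(O, m) = -5 + (m + 0)/(O + ((0 - O) + m)) = -5 + m/(O + (-O + m)) = -5 + m/(O + (m - O)) = -5 + m/m = -5 + 1 = -4)
A(0, u(-5, 4))² = (-4)² = 16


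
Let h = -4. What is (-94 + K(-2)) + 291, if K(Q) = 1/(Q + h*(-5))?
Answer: 3547/18 ≈ 197.06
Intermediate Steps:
K(Q) = 1/(20 + Q) (K(Q) = 1/(Q - 4*(-5)) = 1/(Q + 20) = 1/(20 + Q))
(-94 + K(-2)) + 291 = (-94 + 1/(20 - 2)) + 291 = (-94 + 1/18) + 291 = -1691/18 + 291 = 3547/18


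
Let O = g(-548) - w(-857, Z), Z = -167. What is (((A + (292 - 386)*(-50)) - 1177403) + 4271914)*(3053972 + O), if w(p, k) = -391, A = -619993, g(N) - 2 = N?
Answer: 7571078075106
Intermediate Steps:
g(N) = 2 + N
O = -155 (O = (2 - 548) - 1*(-391) = -546 + 391 = -155)
(((A + (292 - 386)*(-50)) - 1177403) + 4271914)*(3053972 + O) = (((-619993 + (292 - 386)*(-50)) - 1177403) + 4271914)*(3053972 - 155) = (((-619993 - 94*(-50)) - 1177403) + 4271914)*3053817 = (((-619993 + 4700) - 1177403) + 4271914)*3053817 = ((-615293 - 1177403) + 4271914)*3053817 = (-1792696 + 4271914)*3053817 = 2479218*3053817 = 7571078075106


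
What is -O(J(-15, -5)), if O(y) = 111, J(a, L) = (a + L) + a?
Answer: -111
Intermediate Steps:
J(a, L) = L + 2*a (J(a, L) = (L + a) + a = L + 2*a)
-O(J(-15, -5)) = -1*111 = -111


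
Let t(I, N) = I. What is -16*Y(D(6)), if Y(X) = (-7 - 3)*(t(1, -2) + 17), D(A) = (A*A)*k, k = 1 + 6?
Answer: 2880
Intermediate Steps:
k = 7
D(A) = 7*A² (D(A) = (A*A)*7 = A²*7 = 7*A²)
Y(X) = -180 (Y(X) = (-7 - 3)*(1 + 17) = -10*18 = -180)
-16*Y(D(6)) = -16*(-180) = 2880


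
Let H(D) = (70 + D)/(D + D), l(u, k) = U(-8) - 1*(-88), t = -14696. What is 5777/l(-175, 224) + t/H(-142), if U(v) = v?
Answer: -41684647/720 ≈ -57895.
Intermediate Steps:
l(u, k) = 80 (l(u, k) = -8 - 1*(-88) = -8 + 88 = 80)
H(D) = (70 + D)/(2*D) (H(D) = (70 + D)/((2*D)) = (70 + D)*(1/(2*D)) = (70 + D)/(2*D))
5777/l(-175, 224) + t/H(-142) = 5777/80 - 14696*(-284/(70 - 142)) = 5777*(1/80) - 14696/((½)*(-1/142)*(-72)) = 5777/80 - 14696/18/71 = 5777/80 - 14696*71/18 = 5777/80 - 521708/9 = -41684647/720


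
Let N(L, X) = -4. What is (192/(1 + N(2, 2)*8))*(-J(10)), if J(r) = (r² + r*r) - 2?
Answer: 38016/31 ≈ 1226.3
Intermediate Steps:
J(r) = -2 + 2*r² (J(r) = (r² + r²) - 2 = 2*r² - 2 = -2 + 2*r²)
(192/(1 + N(2, 2)*8))*(-J(10)) = (192/(1 - 4*8))*(-(-2 + 2*10²)) = (192/(1 - 32))*(-(-2 + 2*100)) = (192/(-31))*(-(-2 + 200)) = (192*(-1/31))*(-1*198) = -192/31*(-198) = 38016/31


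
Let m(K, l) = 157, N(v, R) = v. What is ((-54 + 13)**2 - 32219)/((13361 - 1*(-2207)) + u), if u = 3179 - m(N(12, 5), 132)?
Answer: -15269/9295 ≈ -1.6427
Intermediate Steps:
u = 3022 (u = 3179 - 1*157 = 3179 - 157 = 3022)
((-54 + 13)**2 - 32219)/((13361 - 1*(-2207)) + u) = ((-54 + 13)**2 - 32219)/((13361 - 1*(-2207)) + 3022) = ((-41)**2 - 32219)/((13361 + 2207) + 3022) = (1681 - 32219)/(15568 + 3022) = -30538/18590 = -30538*1/18590 = -15269/9295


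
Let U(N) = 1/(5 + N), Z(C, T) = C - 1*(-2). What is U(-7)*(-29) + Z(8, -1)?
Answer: 49/2 ≈ 24.500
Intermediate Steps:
Z(C, T) = 2 + C (Z(C, T) = C + 2 = 2 + C)
U(-7)*(-29) + Z(8, -1) = -29/(5 - 7) + (2 + 8) = -29/(-2) + 10 = -½*(-29) + 10 = 29/2 + 10 = 49/2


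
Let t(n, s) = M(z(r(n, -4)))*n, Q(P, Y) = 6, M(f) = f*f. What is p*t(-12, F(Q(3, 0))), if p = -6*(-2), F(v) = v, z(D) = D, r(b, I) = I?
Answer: -2304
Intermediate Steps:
M(f) = f²
t(n, s) = 16*n (t(n, s) = (-4)²*n = 16*n)
p = 12
p*t(-12, F(Q(3, 0))) = 12*(16*(-12)) = 12*(-192) = -2304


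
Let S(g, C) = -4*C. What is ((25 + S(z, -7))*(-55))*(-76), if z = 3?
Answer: 221540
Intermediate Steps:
((25 + S(z, -7))*(-55))*(-76) = ((25 - 4*(-7))*(-55))*(-76) = ((25 + 28)*(-55))*(-76) = (53*(-55))*(-76) = -2915*(-76) = 221540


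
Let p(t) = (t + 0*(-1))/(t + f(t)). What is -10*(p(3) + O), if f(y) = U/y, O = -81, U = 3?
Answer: 1605/2 ≈ 802.50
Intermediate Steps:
f(y) = 3/y
p(t) = t/(t + 3/t) (p(t) = (t + 0*(-1))/(t + 3/t) = (t + 0)/(t + 3/t) = t/(t + 3/t))
-10*(p(3) + O) = -10*(3²/(3 + 3²) - 81) = -10*(9/(3 + 9) - 81) = -10*(9/12 - 81) = -10*(9*(1/12) - 81) = -10*(¾ - 81) = -10*(-321/4) = 1605/2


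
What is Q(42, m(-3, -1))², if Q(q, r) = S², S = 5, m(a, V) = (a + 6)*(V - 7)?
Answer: 625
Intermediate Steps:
m(a, V) = (-7 + V)*(6 + a) (m(a, V) = (6 + a)*(-7 + V) = (-7 + V)*(6 + a))
Q(q, r) = 25 (Q(q, r) = 5² = 25)
Q(42, m(-3, -1))² = 25² = 625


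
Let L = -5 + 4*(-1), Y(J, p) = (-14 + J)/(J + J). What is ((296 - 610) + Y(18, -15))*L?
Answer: 2825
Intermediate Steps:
Y(J, p) = (-14 + J)/(2*J) (Y(J, p) = (-14 + J)/((2*J)) = (-14 + J)*(1/(2*J)) = (-14 + J)/(2*J))
L = -9 (L = -5 - 4 = -9)
((296 - 610) + Y(18, -15))*L = ((296 - 610) + (½)*(-14 + 18)/18)*(-9) = (-314 + (½)*(1/18)*4)*(-9) = (-314 + ⅑)*(-9) = -2825/9*(-9) = 2825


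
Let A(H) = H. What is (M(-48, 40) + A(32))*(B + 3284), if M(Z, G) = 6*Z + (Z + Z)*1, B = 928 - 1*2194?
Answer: -710336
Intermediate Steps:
B = -1266 (B = 928 - 2194 = -1266)
M(Z, G) = 8*Z (M(Z, G) = 6*Z + (2*Z)*1 = 6*Z + 2*Z = 8*Z)
(M(-48, 40) + A(32))*(B + 3284) = (8*(-48) + 32)*(-1266 + 3284) = (-384 + 32)*2018 = -352*2018 = -710336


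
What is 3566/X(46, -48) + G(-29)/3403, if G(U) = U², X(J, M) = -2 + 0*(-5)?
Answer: -6066708/3403 ≈ -1782.8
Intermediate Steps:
X(J, M) = -2 (X(J, M) = -2 + 0 = -2)
3566/X(46, -48) + G(-29)/3403 = 3566/(-2) + (-29)²/3403 = 3566*(-½) + 841*(1/3403) = -1783 + 841/3403 = -6066708/3403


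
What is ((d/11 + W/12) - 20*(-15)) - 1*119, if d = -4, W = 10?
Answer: 11977/66 ≈ 181.47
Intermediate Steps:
((d/11 + W/12) - 20*(-15)) - 1*119 = ((-4/11 + 10/12) - 20*(-15)) - 1*119 = ((-4*1/11 + 10*(1/12)) + 300) - 119 = ((-4/11 + ⅚) + 300) - 119 = (31/66 + 300) - 119 = 19831/66 - 119 = 11977/66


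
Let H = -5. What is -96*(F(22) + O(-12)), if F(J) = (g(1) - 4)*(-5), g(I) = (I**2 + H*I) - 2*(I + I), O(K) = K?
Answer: -4608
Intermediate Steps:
g(I) = I**2 - 9*I (g(I) = (I**2 - 5*I) - 2*(I + I) = (I**2 - 5*I) - 4*I = I**2 - 9*I)
F(J) = 60 (F(J) = (1*(-9 + 1) - 4)*(-5) = (1*(-8) - 4)*(-5) = (-8 - 4)*(-5) = -12*(-5) = 60)
-96*(F(22) + O(-12)) = -96*(60 - 12) = -96*48 = -4608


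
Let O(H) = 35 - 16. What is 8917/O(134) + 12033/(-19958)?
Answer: 177736859/379202 ≈ 468.71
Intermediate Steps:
O(H) = 19
8917/O(134) + 12033/(-19958) = 8917/19 + 12033/(-19958) = 8917*(1/19) + 12033*(-1/19958) = 8917/19 - 12033/19958 = 177736859/379202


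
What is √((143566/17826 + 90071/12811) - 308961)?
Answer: I*√4028063731802487754941/114184443 ≈ 555.83*I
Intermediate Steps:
√((143566/17826 + 90071/12811) - 308961) = √((143566*(1/17826) + 90071*(1/12811)) - 308961) = √((71783/8913 + 90071/12811) - 308961) = √(1722414836/114184443 - 308961) = √(-35276817278887/114184443) = I*√4028063731802487754941/114184443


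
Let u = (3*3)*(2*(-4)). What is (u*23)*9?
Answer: -14904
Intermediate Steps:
u = -72 (u = 9*(-8) = -72)
(u*23)*9 = -72*23*9 = -1656*9 = -14904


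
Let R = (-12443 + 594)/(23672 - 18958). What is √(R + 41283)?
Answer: √917326548082/4714 ≈ 203.18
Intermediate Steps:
R = -11849/4714 ≈ -2.5136
√(R + 41283) = √(-11849/4714 + 41283) = √(194596213/4714) = √917326548082/4714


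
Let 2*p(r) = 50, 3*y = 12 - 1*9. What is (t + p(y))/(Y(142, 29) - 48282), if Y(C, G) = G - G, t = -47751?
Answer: 23863/24141 ≈ 0.98848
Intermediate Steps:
y = 1 (y = (12 - 1*9)/3 = (12 - 9)/3 = (⅓)*3 = 1)
Y(C, G) = 0
p(r) = 25 (p(r) = (½)*50 = 25)
(t + p(y))/(Y(142, 29) - 48282) = (-47751 + 25)/(0 - 48282) = -47726/(-48282) = -47726*(-1/48282) = 23863/24141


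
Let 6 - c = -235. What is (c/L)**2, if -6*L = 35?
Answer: 2090916/1225 ≈ 1706.9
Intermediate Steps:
c = 241 (c = 6 - 1*(-235) = 6 + 235 = 241)
L = -35/6 (L = -1/6*35 = -35/6 ≈ -5.8333)
(c/L)**2 = (241/(-35/6))**2 = (241*(-6/35))**2 = (-1446/35)**2 = 2090916/1225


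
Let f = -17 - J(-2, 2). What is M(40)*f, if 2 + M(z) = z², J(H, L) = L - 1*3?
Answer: -25568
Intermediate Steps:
J(H, L) = -3 + L (J(H, L) = L - 3 = -3 + L)
M(z) = -2 + z²
f = -16 (f = -17 - (-3 + 2) = -17 - 1*(-1) = -17 + 1 = -16)
M(40)*f = (-2 + 40²)*(-16) = (-2 + 1600)*(-16) = 1598*(-16) = -25568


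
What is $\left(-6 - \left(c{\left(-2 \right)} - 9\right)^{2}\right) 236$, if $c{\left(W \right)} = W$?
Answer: $-29972$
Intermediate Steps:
$\left(-6 - \left(c{\left(-2 \right)} - 9\right)^{2}\right) 236 = \left(-6 - \left(-2 - 9\right)^{2}\right) 236 = \left(-6 - \left(-11\right)^{2}\right) 236 = \left(-6 - 121\right) 236 = \left(-127\right) 236 = -29972$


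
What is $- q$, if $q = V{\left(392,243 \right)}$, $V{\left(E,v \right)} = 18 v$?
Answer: $-4374$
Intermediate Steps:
$q = 4374$ ($q = 18 \cdot 243 = 4374$)
$- q = \left(-1\right) 4374 = -4374$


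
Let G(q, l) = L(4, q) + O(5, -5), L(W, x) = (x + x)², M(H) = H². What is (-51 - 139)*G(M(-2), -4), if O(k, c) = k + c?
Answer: -12160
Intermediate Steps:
O(k, c) = c + k
L(W, x) = 4*x² (L(W, x) = (2*x)² = 4*x²)
G(q, l) = 4*q² (G(q, l) = 4*q² + (-5 + 5) = 4*q² + 0 = 4*q²)
(-51 - 139)*G(M(-2), -4) = (-51 - 139)*(4*((-2)²)²) = -760*4² = -760*16 = -190*64 = -12160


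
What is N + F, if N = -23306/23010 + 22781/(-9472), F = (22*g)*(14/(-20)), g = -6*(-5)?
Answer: -50719088941/108975360 ≈ -465.42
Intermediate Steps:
g = 30
F = -462 (F = (22*30)*(14/(-20)) = 660*(14*(-1/20)) = 660*(-7/10) = -462)
N = -372472621/108975360 (N = -23306*1/23010 + 22781*(-1/9472) = -11653/11505 - 22781/9472 = -372472621/108975360 ≈ -3.4180)
N + F = -372472621/108975360 - 462 = -50719088941/108975360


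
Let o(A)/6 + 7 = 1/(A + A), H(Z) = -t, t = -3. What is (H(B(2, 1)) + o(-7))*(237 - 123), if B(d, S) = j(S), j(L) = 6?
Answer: -31464/7 ≈ -4494.9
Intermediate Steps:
B(d, S) = 6
H(Z) = 3 (H(Z) = -1*(-3) = 3)
o(A) = -42 + 3/A (o(A) = -42 + 6/(A + A) = -42 + 6/((2*A)) = -42 + 6*(1/(2*A)) = -42 + 3/A)
(H(B(2, 1)) + o(-7))*(237 - 123) = (3 + (-42 + 3/(-7)))*(237 - 123) = (3 + (-42 + 3*(-⅐)))*114 = (3 + (-42 - 3/7))*114 = (3 - 297/7)*114 = -276/7*114 = -31464/7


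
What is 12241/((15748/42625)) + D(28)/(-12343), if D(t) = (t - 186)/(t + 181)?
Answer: 43419679359889/1310480996 ≈ 33133.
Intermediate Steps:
D(t) = (-186 + t)/(181 + t)
12241/((15748/42625)) + D(28)/(-12343) = 12241/((15748/42625)) + ((-186 + 28)/(181 + 28))/(-12343) = 12241/((15748*(1/42625))) + (-158/209)*(-1/12343) = 12241/(508/1375) + ((1/209)*(-158))*(-1/12343) = 12241*(1375/508) - 158/209*(-1/12343) = 16831375/508 + 158/2579687 = 43419679359889/1310480996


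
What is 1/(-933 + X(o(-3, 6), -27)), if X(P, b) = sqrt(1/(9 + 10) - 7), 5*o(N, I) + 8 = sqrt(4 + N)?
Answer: -5909/5513141 - 2*I*sqrt(627)/16539423 ≈ -0.0010718 - 3.0279e-6*I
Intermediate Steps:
o(N, I) = -8/5 + sqrt(4 + N)/5
X(P, b) = 2*I*sqrt(627)/19 (X(P, b) = sqrt(1/19 - 7) = sqrt(-132/19) = 2*I*sqrt(627)/19)
1/(-933 + X(o(-3, 6), -27)) = 1/(-933 + 2*I*sqrt(627)/19)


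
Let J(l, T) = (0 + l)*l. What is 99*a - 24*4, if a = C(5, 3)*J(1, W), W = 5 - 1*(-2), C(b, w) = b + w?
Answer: 696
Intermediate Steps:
W = 7 (W = 5 + 2 = 7)
J(l, T) = l**2 (J(l, T) = l*l = l**2)
a = 8 (a = (5 + 3)*1**2 = 8*1 = 8)
99*a - 24*4 = 99*8 - 24*4 = 792 - 96 = 696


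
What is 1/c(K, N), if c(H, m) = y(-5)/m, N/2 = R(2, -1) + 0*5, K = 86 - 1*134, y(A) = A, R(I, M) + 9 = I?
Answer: 14/5 ≈ 2.8000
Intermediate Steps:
R(I, M) = -9 + I
K = -48 (K = 86 - 134 = -48)
N = -14 (N = 2*((-9 + 2) + 0*5) = 2*(-7 + 0) = 2*(-7) = -14)
c(H, m) = -5/m
1/c(K, N) = 1/(-5/(-14)) = 1/(-5*(-1/14)) = 1/(5/14) = 14/5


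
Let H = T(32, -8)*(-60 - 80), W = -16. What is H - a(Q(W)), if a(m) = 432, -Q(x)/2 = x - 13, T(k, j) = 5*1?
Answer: -1132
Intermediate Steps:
T(k, j) = 5
Q(x) = 26 - 2*x (Q(x) = -2*(x - 13) = -2*(-13 + x) = 26 - 2*x)
H = -700 (H = 5*(-60 - 80) = 5*(-140) = -700)
H - a(Q(W)) = -700 - 1*432 = -700 - 432 = -1132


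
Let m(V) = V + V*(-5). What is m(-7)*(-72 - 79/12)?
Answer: -6601/3 ≈ -2200.3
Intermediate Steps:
m(V) = -4*V (m(V) = V - 5*V = -4*V)
m(-7)*(-72 - 79/12) = (-4*(-7))*(-72 - 79/12) = 28*(-72 - 79*1/12) = 28*(-72 - 79/12) = 28*(-943/12) = -6601/3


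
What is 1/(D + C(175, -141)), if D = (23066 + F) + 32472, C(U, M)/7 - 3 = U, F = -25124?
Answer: 1/31660 ≈ 3.1586e-5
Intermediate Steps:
C(U, M) = 21 + 7*U
D = 30414 (D = (23066 - 25124) + 32472 = -2058 + 32472 = 30414)
1/(D + C(175, -141)) = 1/(30414 + (21 + 7*175)) = 1/(30414 + (21 + 1225)) = 1/(30414 + 1246) = 1/31660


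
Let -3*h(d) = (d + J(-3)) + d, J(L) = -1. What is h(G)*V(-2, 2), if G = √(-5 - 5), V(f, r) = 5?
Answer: 5/3 - 10*I*√10/3 ≈ 1.6667 - 10.541*I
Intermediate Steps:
G = I*√10 (G = √(-10) = I*√10 ≈ 3.1623*I)
h(d) = ⅓ - 2*d/3 (h(d) = -((d - 1) + d)/3 = -((-1 + d) + d)/3 = -(-1 + 2*d)/3 = ⅓ - 2*d/3)
h(G)*V(-2, 2) = (⅓ - 2*I*√10/3)*5 = 5/3 - 10*I*√10/3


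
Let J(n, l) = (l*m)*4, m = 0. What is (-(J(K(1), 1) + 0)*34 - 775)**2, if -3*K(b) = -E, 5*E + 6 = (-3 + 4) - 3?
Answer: 600625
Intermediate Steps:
E = -8/5 (E = -6/5 + ((-3 + 4) - 3)/5 = -6/5 + (1 - 3)/5 = -6/5 + (1/5)*(-2) = -6/5 - 2/5 = -8/5 ≈ -1.6000)
K(b) = -8/15 (K(b) = -(-1)*(-8)/(3*5) = -1/3*8/5 = -8/15)
J(n, l) = 0 (J(n, l) = (l*0)*4 = 0*4 = 0)
(-(J(K(1), 1) + 0)*34 - 775)**2 = (-(0 + 0)*34 - 775)**2 = (-1*0*34 - 775)**2 = (0*34 - 775)**2 = (0 - 775)**2 = (-775)**2 = 600625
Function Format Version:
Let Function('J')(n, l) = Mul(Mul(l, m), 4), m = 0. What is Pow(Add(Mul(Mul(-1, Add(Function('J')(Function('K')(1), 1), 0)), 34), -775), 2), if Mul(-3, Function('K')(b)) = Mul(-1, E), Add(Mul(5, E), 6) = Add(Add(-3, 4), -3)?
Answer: 600625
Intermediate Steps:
E = Rational(-8, 5) (E = Add(Rational(-6, 5), Mul(Rational(1, 5), Add(Add(-3, 4), -3))) = Add(Rational(-6, 5), Mul(Rational(1, 5), Add(1, -3))) = Add(Rational(-6, 5), Mul(Rational(1, 5), -2)) = Add(Rational(-6, 5), Rational(-2, 5)) = Rational(-8, 5) ≈ -1.6000)
Function('K')(b) = Rational(-8, 15) (Function('K')(b) = Mul(Rational(-1, 3), Mul(-1, Rational(-8, 5))) = Mul(Rational(-1, 3), Rational(8, 5)) = Rational(-8, 15))
Function('J')(n, l) = 0 (Function('J')(n, l) = Mul(Mul(l, 0), 4) = Mul(0, 4) = 0)
Pow(Add(Mul(Mul(-1, Add(Function('J')(Function('K')(1), 1), 0)), 34), -775), 2) = Pow(Add(Mul(Mul(-1, Add(0, 0)), 34), -775), 2) = Pow(Add(Mul(Mul(-1, 0), 34), -775), 2) = Pow(Add(Mul(0, 34), -775), 2) = Pow(Add(0, -775), 2) = Pow(-775, 2) = 600625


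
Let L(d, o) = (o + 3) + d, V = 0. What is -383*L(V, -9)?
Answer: 2298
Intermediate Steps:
L(d, o) = 3 + d + o (L(d, o) = (3 + o) + d = 3 + d + o)
-383*L(V, -9) = -383*(3 + 0 - 9) = -383*(-6) = 2298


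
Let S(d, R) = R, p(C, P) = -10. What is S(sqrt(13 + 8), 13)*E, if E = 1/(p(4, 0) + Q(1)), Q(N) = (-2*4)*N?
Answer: -13/18 ≈ -0.72222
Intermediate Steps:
Q(N) = -8*N
E = -1/18 (E = 1/(-10 - 8*1) = 1/(-10 - 8) = 1/(-18) = -1/18 ≈ -0.055556)
S(sqrt(13 + 8), 13)*E = 13*(-1/18) = -13/18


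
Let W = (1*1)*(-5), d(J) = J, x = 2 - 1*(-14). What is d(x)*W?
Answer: -80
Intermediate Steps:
x = 16 (x = 2 + 14 = 16)
W = -5 (W = 1*(-5) = -5)
d(x)*W = 16*(-5) = -80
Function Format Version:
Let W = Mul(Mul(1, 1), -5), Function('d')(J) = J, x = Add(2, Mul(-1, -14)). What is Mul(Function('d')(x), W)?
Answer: -80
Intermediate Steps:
x = 16 (x = Add(2, 14) = 16)
W = -5 (W = Mul(1, -5) = -5)
Mul(Function('d')(x), W) = Mul(16, -5) = -80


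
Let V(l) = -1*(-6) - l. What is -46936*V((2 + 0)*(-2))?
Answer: -469360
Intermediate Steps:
V(l) = 6 - l
-46936*V((2 + 0)*(-2)) = -46936*(6 - (2 + 0)*(-2)) = -46936*(6 - 2*(-2)) = -46936*(6 - 1*(-4)) = -46936*(6 + 4) = -46936*10 = -469360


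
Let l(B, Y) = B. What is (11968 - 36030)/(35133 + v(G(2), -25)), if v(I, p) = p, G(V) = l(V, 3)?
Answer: -12031/17554 ≈ -0.68537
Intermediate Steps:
G(V) = V
(11968 - 36030)/(35133 + v(G(2), -25)) = (11968 - 36030)/(35133 - 25) = -24062/35108 = -24062*1/35108 = -12031/17554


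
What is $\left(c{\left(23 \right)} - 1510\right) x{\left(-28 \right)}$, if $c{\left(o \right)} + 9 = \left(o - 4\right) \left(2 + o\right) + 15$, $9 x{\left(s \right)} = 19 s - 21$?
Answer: $\frac{189679}{3} \approx 63226.0$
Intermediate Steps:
$x{\left(s \right)} = - \frac{7}{3} + \frac{19 s}{9}$ ($x{\left(s \right)} = \frac{19 s - 21}{9} = \frac{-21 + 19 s}{9} = - \frac{7}{3} + \frac{19 s}{9}$)
$c{\left(o \right)} = 6 + \left(-4 + o\right) \left(2 + o\right)$ ($c{\left(o \right)} = -9 + \left(\left(o - 4\right) \left(2 + o\right) + 15\right) = -9 + \left(\left(-4 + o\right) \left(2 + o\right) + 15\right) = -9 + \left(15 + \left(-4 + o\right) \left(2 + o\right)\right) = 6 + \left(-4 + o\right) \left(2 + o\right)$)
$\left(c{\left(23 \right)} - 1510\right) x{\left(-28 \right)} = \left(\left(-2 + 23^{2} - 46\right) - 1510\right) \left(- \frac{7}{3} + \frac{19}{9} \left(-28\right)\right) = \left(\left(-2 + 529 - 46\right) - 1510\right) \left(- \frac{7}{3} - \frac{532}{9}\right) = \left(481 - 1510\right) \left(- \frac{553}{9}\right) = \left(-1029\right) \left(- \frac{553}{9}\right) = \frac{189679}{3}$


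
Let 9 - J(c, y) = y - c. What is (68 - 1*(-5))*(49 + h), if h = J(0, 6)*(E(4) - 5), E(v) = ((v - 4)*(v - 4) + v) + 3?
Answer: 4015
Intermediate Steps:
J(c, y) = 9 + c - y (J(c, y) = 9 - (y - c) = 9 + (c - y) = 9 + c - y)
E(v) = 3 + v + (-4 + v)**2 (E(v) = ((-4 + v)*(-4 + v) + v) + 3 = ((-4 + v)**2 + v) + 3 = (v + (-4 + v)**2) + 3 = 3 + v + (-4 + v)**2)
h = 6 (h = (9 + 0 - 1*6)*((3 + 4 + (-4 + 4)**2) - 5) = (9 + 0 - 6)*((3 + 4 + 0**2) - 5) = 3*((3 + 4 + 0) - 5) = 3*(7 - 5) = 3*2 = 6)
(68 - 1*(-5))*(49 + h) = (68 - 1*(-5))*(49 + 6) = (68 + 5)*55 = 73*55 = 4015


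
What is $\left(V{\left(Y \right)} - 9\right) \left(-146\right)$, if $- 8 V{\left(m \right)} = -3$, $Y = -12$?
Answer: $\frac{5037}{4} \approx 1259.3$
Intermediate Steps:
$V{\left(m \right)} = \frac{3}{8}$ ($V{\left(m \right)} = \left(- \frac{1}{8}\right) \left(-3\right) = \frac{3}{8}$)
$\left(V{\left(Y \right)} - 9\right) \left(-146\right) = \left(\frac{3}{8} - 9\right) \left(-146\right) = \left(- \frac{69}{8}\right) \left(-146\right) = \frac{5037}{4}$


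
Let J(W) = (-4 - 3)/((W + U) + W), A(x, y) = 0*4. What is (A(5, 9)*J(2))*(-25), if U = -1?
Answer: 0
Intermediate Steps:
A(x, y) = 0
J(W) = -7/(-1 + 2*W) (J(W) = (-4 - 3)/((W - 1) + W) = -7/((-1 + W) + W) = -7/(-1 + 2*W))
(A(5, 9)*J(2))*(-25) = (0*(-7/(-1 + 2*2)))*(-25) = (0*(-7/(-1 + 4)))*(-25) = (0*(-7/3))*(-25) = 0*(-25) = 0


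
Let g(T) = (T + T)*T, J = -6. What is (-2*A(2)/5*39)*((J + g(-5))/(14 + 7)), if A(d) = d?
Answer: -2288/35 ≈ -65.371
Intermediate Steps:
g(T) = 2*T² (g(T) = (2*T)*T = 2*T²)
(-2*A(2)/5*39)*((J + g(-5))/(14 + 7)) = (-4/5*39)*((-6 + 2*(-5)²)/(14 + 7)) = (-4/5*39)*((-6 + 2*25)/21) = (-2*⅖*39)*((-6 + 50)*(1/21)) = (-⅘*39)*(44*(1/21)) = -156/5*44/21 = -2288/35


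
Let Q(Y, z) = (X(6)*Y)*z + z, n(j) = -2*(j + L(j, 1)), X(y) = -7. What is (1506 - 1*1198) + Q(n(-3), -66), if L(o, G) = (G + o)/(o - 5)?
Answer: 2783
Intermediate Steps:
L(o, G) = (G + o)/(-5 + o)
n(j) = -2*j - 2*(1 + j)/(-5 + j) (n(j) = -2*(j + (1 + j)/(-5 + j)) = -2*j - 2*(1 + j)/(-5 + j))
Q(Y, z) = z - 7*Y*z (Q(Y, z) = (-7*Y)*z + z = -7*Y*z + z = z - 7*Y*z)
(1506 - 1*1198) + Q(n(-3), -66) = (1506 - 1*1198) - 66*(1 - 14*(-1 - 1*(-3)² + 4*(-3))/(-5 - 3)) = (1506 - 1198) - 66*(1 - 14*(-1 - 1*9 - 12)/(-8)) = 308 - 66*(1 - 14*(-1)*(-1 - 9 - 12)/8) = 308 - 66*(1 - 14*(-1)*(-22)/8) = 308 - 66*(1 - 7*11/2) = 308 - 66*(1 - 77/2) = 308 - 66*(-75/2) = 308 + 2475 = 2783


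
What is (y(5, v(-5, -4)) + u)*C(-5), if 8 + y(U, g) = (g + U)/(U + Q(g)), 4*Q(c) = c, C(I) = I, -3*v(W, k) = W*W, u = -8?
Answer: 600/7 ≈ 85.714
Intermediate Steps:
v(W, k) = -W²/3 (v(W, k) = -W*W/3 = -W²/3)
Q(c) = c/4
y(U, g) = -8 + (U + g)/(U + g/4) (y(U, g) = -8 + (g + U)/(U + g/4) = -8 + (U + g)/(U + g/4))
(y(5, v(-5, -4)) + u)*C(-5) = (4*(-(-1)*(-5)²/3 - 7*5)/(-⅓*(-5)² + 4*5) - 8)*(-5) = (4*(-(-1)*25/3 - 35)/(-⅓*25 + 20) - 8)*(-5) = (4*(-1*(-25/3) - 35)/(-25/3 + 20) - 8)*(-5) = (4*(25/3 - 35)/(35/3) - 8)*(-5) = (4*(3/35)*(-80/3) - 8)*(-5) = (-64/7 - 8)*(-5) = -120/7*(-5) = 600/7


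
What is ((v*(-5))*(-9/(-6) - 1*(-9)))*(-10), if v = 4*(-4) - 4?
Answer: -10500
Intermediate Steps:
v = -20 (v = -16 - 4 = -20)
((v*(-5))*(-9/(-6) - 1*(-9)))*(-10) = ((-20*(-5))*(-9/(-6) - 1*(-9)))*(-10) = (100*(-9*(-⅙) + 9))*(-10) = (100*(3/2 + 9))*(-10) = (100*(21/2))*(-10) = 1050*(-10) = -10500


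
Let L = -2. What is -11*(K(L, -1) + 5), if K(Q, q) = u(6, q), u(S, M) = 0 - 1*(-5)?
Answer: -110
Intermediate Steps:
u(S, M) = 5 (u(S, M) = 0 + 5 = 5)
K(Q, q) = 5
-11*(K(L, -1) + 5) = -11*(5 + 5) = -11*10 = -110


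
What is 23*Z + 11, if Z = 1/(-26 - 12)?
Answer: 395/38 ≈ 10.395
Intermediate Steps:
Z = -1/38 (Z = 1/(-38) = -1/38 ≈ -0.026316)
23*Z + 11 = 23*(-1/38) + 11 = -23/38 + 11 = 395/38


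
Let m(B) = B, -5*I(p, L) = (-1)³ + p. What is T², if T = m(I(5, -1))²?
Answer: 256/625 ≈ 0.40960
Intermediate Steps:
I(p, L) = ⅕ - p/5 (I(p, L) = -((-1)³ + p)/5 = -(-1 + p)/5 = ⅕ - p/5)
T = 16/25 (T = (⅕ - ⅕*5)² = (⅕ - 1)² = (-⅘)² = 16/25 ≈ 0.64000)
T² = (16/25)² = 256/625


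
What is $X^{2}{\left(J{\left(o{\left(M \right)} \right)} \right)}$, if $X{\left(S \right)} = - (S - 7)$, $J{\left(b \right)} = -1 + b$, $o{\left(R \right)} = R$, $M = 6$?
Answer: $4$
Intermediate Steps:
$X{\left(S \right)} = 7 - S$ ($X{\left(S \right)} = - (S - 7) = - (-7 + S) = 7 - S$)
$X^{2}{\left(J{\left(o{\left(M \right)} \right)} \right)} = \left(7 - \left(-1 + 6\right)\right)^{2} = \left(7 - 5\right)^{2} = 2^{2} = 4$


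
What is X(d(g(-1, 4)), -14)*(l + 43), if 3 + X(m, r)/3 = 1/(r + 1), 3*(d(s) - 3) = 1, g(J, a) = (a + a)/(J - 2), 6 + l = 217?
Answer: -30480/13 ≈ -2344.6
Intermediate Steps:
l = 211 (l = -6 + 217 = 211)
g(J, a) = 2*a/(-2 + J) (g(J, a) = (2*a)/(-2 + J) = 2*a/(-2 + J))
d(s) = 10/3 (d(s) = 3 + (⅓)*1 = 3 + ⅓ = 10/3)
X(m, r) = -9 + 3/(1 + r) (X(m, r) = -9 + 3/(r + 1) = -9 + 3/(1 + r))
X(d(g(-1, 4)), -14)*(l + 43) = (3*(-2 - 3*(-14))/(1 - 14))*(211 + 43) = (3*(-2 + 42)/(-13))*254 = (3*(-1/13)*40)*254 = -120/13*254 = -30480/13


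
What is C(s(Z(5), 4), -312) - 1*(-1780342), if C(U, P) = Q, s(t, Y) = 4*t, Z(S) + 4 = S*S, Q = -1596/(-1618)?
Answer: 1440297476/809 ≈ 1.7803e+6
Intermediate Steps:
Q = 798/809 (Q = -1596*(-1/1618) = 798/809 ≈ 0.98640)
Z(S) = -4 + S² (Z(S) = -4 + S*S = -4 + S²)
C(U, P) = 798/809
C(s(Z(5), 4), -312) - 1*(-1780342) = 798/809 - 1*(-1780342) = 798/809 + 1780342 = 1440297476/809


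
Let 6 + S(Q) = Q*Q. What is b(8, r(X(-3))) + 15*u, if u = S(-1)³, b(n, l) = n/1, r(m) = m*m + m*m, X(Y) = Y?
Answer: -1867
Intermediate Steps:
S(Q) = -6 + Q² (S(Q) = -6 + Q*Q = -6 + Q²)
r(m) = 2*m² (r(m) = m² + m² = 2*m²)
b(n, l) = n (b(n, l) = n*1 = n)
u = -125 (u = (-6 + (-1)²)³ = (-6 + 1)³ = (-5)³ = -125)
b(8, r(X(-3))) + 15*u = 8 + 15*(-125) = 8 - 1875 = -1867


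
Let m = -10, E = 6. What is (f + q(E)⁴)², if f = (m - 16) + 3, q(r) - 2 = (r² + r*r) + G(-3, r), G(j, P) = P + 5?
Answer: 2724902849162404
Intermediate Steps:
G(j, P) = 5 + P
q(r) = 7 + r + 2*r² (q(r) = 2 + ((r² + r*r) + (5 + r)) = 2 + ((r² + r²) + (5 + r)) = 2 + (2*r² + (5 + r)) = 2 + (5 + r + 2*r²) = 7 + r + 2*r²)
f = -23 (f = (-10 - 16) + 3 = -26 + 3 = -23)
(f + q(E)⁴)² = (-23 + (7 + 6 + 2*6²)⁴)² = (-23 + (7 + 6 + 2*36)⁴)² = (-23 + (7 + 6 + 72)⁴)² = (-23 + 85⁴)² = (-23 + 52200625)² = 52200602² = 2724902849162404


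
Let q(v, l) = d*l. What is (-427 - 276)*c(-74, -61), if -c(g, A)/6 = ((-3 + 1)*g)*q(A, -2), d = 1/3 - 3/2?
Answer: 1456616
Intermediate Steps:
d = -7/6 (d = 1*(⅓) - 3*½ = ⅓ - 3/2 = -7/6 ≈ -1.1667)
q(v, l) = -7*l/6
c(g, A) = 28*g (c(g, A) = -6*(-3 + 1)*g*(-7/6*(-2)) = -6*(-2*g)*7/3 = -(-28)*g = 28*g)
(-427 - 276)*c(-74, -61) = (-427 - 276)*(28*(-74)) = -703*(-2072) = 1456616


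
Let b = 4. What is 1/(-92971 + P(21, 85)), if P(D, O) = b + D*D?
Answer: -1/92526 ≈ -1.0808e-5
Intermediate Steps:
P(D, O) = 4 + D² (P(D, O) = 4 + D*D = 4 + D²)
1/(-92971 + P(21, 85)) = 1/(-92971 + (4 + 21²)) = 1/(-92971 + (4 + 441)) = 1/(-92971 + 445) = 1/(-92526) = -1/92526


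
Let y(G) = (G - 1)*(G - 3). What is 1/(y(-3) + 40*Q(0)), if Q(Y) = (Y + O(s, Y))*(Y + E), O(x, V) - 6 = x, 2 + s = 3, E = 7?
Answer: 1/1984 ≈ 0.00050403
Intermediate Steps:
s = 1 (s = -2 + 3 = 1)
y(G) = (-1 + G)*(-3 + G)
O(x, V) = 6 + x
Q(Y) = (7 + Y)² (Q(Y) = (Y + (6 + 1))*(Y + 7) = (Y + 7)*(7 + Y) = (7 + Y)*(7 + Y) = (7 + Y)²)
1/(y(-3) + 40*Q(0)) = 1/((3 + (-3)² - 4*(-3)) + 40*(49 + 0² + 14*0)) = 1/((3 + 9 + 12) + 40*(49 + 0 + 0)) = 1/(24 + 40*49) = 1/(24 + 1960) = 1/1984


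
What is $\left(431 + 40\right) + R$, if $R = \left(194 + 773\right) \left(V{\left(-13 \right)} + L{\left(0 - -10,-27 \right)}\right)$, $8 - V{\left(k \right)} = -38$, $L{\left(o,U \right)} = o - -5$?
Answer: $59458$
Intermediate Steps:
$L{\left(o,U \right)} = 5 + o$ ($L{\left(o,U \right)} = o + 5 = 5 + o$)
$V{\left(k \right)} = 46$ ($V{\left(k \right)} = 8 - -38 = 8 + 38 = 46$)
$R = 58987$ ($R = \left(194 + 773\right) \left(46 + \left(5 + \left(0 - -10\right)\right)\right) = 967 \left(46 + \left(5 + \left(0 + 10\right)\right)\right) = 967 \left(46 + \left(5 + 10\right)\right) = 967 \left(46 + 15\right) = 967 \cdot 61 = 58987$)
$\left(431 + 40\right) + R = \left(431 + 40\right) + 58987 = 471 + 58987 = 59458$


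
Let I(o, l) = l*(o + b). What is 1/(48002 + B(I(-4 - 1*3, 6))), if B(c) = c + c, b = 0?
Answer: 1/47918 ≈ 2.0869e-5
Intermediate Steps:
I(o, l) = l*o (I(o, l) = l*(o + 0) = l*o)
B(c) = 2*c
1/(48002 + B(I(-4 - 1*3, 6))) = 1/(48002 + 2*(6*(-4 - 1*3))) = 1/(48002 + 2*(6*(-4 - 3))) = 1/(48002 + 2*(6*(-7))) = 1/(48002 + 2*(-42)) = 1/(48002 - 84) = 1/47918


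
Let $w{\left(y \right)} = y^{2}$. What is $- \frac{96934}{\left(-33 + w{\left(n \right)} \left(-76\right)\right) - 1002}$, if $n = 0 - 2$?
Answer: $\frac{96934}{1339} \approx 72.393$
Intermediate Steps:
$n = -2$
$- \frac{96934}{\left(-33 + w{\left(n \right)} \left(-76\right)\right) - 1002} = - \frac{96934}{\left(-33 + \left(-2\right)^{2} \left(-76\right)\right) - 1002} = - \frac{96934}{\left(-33 + 4 \left(-76\right)\right) - 1002} = - \frac{96934}{\left(-33 - 304\right) - 1002} = - \frac{96934}{-337 - 1002} = - \frac{96934}{-1339} = \left(-96934\right) \left(- \frac{1}{1339}\right) = \frac{96934}{1339}$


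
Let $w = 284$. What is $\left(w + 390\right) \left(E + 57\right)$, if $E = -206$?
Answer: $-100426$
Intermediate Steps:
$\left(w + 390\right) \left(E + 57\right) = \left(284 + 390\right) \left(-206 + 57\right) = 674 \left(-149\right) = -100426$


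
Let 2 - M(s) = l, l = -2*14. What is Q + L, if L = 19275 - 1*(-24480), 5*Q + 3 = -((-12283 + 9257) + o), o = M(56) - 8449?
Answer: 230217/5 ≈ 46043.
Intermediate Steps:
l = -28
M(s) = 30 (M(s) = 2 - 1*(-28) = 2 + 28 = 30)
o = -8419 (o = 30 - 8449 = -8419)
Q = 11442/5 (Q = -⅗ + (-((-12283 + 9257) - 8419))/5 = -⅗ + (-(-3026 - 8419))/5 = -⅗ + (-1*(-11445))/5 = -⅗ + (⅕)*11445 = -⅗ + 2289 = 11442/5 ≈ 2288.4)
L = 43755 (L = 19275 + 24480 = 43755)
Q + L = 11442/5 + 43755 = 230217/5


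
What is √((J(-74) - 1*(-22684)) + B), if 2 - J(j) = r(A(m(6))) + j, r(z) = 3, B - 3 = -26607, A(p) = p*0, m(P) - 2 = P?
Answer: I*√3847 ≈ 62.024*I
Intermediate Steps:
m(P) = 2 + P
A(p) = 0
B = -26604 (B = 3 - 26607 = -26604)
J(j) = -1 - j (J(j) = 2 - (3 + j) = 2 + (-3 - j) = -1 - j)
√((J(-74) - 1*(-22684)) + B) = √(((-1 - 1*(-74)) - 1*(-22684)) - 26604) = √(((-1 + 74) + 22684) - 26604) = √((73 + 22684) - 26604) = √(22757 - 26604) = √(-3847) = I*√3847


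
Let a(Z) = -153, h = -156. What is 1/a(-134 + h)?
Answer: -1/153 ≈ -0.0065359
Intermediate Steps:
1/a(-134 + h) = 1/(-153) = -1/153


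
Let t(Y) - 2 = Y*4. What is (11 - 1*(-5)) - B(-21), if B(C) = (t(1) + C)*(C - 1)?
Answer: -314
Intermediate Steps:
t(Y) = 2 + 4*Y (t(Y) = 2 + Y*4 = 2 + 4*Y)
B(C) = (-1 + C)*(6 + C) (B(C) = ((2 + 4*1) + C)*(C - 1) = ((2 + 4) + C)*(-1 + C) = (6 + C)*(-1 + C) = (-1 + C)*(6 + C))
(11 - 1*(-5)) - B(-21) = (11 - 1*(-5)) - (-6 + (-21)**2 + 5*(-21)) = (11 + 5) - (-6 + 441 - 105) = 16 - 1*330 = 16 - 330 = -314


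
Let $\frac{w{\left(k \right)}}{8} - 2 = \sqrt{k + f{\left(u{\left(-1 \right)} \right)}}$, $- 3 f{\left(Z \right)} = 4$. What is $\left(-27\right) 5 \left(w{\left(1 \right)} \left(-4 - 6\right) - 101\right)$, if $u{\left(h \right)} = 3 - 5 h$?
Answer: $35235 + 3600 i \sqrt{3} \approx 35235.0 + 6235.4 i$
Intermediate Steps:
$u{\left(h \right)} = 3 - 5 h$
$f{\left(Z \right)} = - \frac{4}{3}$ ($f{\left(Z \right)} = \left(- \frac{1}{3}\right) 4 = - \frac{4}{3}$)
$w{\left(k \right)} = 16 + 8 \sqrt{- \frac{4}{3} + k}$ ($w{\left(k \right)} = 16 + 8 \sqrt{k - \frac{4}{3}} = 16 + 8 \sqrt{- \frac{4}{3} + k}$)
$\left(-27\right) 5 \left(w{\left(1 \right)} \left(-4 - 6\right) - 101\right) = \left(-27\right) 5 \left(\left(16 + \frac{8 \sqrt{-12 + 9 \cdot 1}}{3}\right) \left(-4 - 6\right) - 101\right) = - 135 \left(\left(16 + \frac{8 \sqrt{-12 + 9}}{3}\right) \left(-10\right) - 101\right) = - 135 \left(\left(16 + \frac{8 \sqrt{-3}}{3}\right) \left(-10\right) - 101\right) = - 135 \left(\left(16 + \frac{8 i \sqrt{3}}{3}\right) \left(-10\right) - 101\right) = - 135 \left(\left(-160 - \frac{80 i \sqrt{3}}{3}\right) - 101\right) = - 135 \left(-261 - \frac{80 i \sqrt{3}}{3}\right) = 35235 + 3600 i \sqrt{3}$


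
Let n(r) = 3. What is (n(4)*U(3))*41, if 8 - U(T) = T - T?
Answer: 984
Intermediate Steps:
U(T) = 8 (U(T) = 8 - (T - T) = 8 - 1*0 = 8 + 0 = 8)
(n(4)*U(3))*41 = (3*8)*41 = 24*41 = 984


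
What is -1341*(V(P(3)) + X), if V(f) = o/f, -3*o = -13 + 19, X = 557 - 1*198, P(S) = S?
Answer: -480525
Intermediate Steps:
X = 359 (X = 557 - 198 = 359)
o = -2 (o = -(-13 + 19)/3 = -⅓*6 = -2)
V(f) = -2/f
-1341*(V(P(3)) + X) = -1341*(-2/3 + 359) = -1341*(-2*⅓ + 359) = -1341*(-⅔ + 359) = -1341*1075/3 = -480525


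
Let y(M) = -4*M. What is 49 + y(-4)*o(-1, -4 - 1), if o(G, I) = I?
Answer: -31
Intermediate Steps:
49 + y(-4)*o(-1, -4 - 1) = 49 + (-4*(-4))*(-4 - 1) = 49 + 16*(-5) = 49 - 80 = -31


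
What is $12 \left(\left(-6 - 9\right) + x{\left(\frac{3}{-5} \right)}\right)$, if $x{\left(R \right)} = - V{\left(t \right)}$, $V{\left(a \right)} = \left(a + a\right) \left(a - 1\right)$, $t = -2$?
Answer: $-324$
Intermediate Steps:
$V{\left(a \right)} = 2 a \left(-1 + a\right)$
$x{\left(R \right)} = -12$ ($x{\left(R \right)} = - 2 \left(-2\right) \left(-1 - 2\right) = - 2 \left(-2\right) \left(-3\right) = \left(-1\right) 12 = -12$)
$12 \left(\left(-6 - 9\right) + x{\left(\frac{3}{-5} \right)}\right) = 12 \left(\left(-6 - 9\right) - 12\right) = 12 \left(-15 - 12\right) = 12 \left(-27\right) = -324$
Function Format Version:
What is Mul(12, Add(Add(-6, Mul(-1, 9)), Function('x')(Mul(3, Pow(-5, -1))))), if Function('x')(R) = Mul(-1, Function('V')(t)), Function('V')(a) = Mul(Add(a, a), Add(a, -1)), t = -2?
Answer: -324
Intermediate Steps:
Function('V')(a) = Mul(2, a, Add(-1, a)) (Function('V')(a) = Mul(Mul(2, a), Add(-1, a)) = Mul(2, a, Add(-1, a)))
Function('x')(R) = -12 (Function('x')(R) = Mul(-1, Mul(2, -2, Add(-1, -2))) = Mul(-1, Mul(2, -2, -3)) = Mul(-1, 12) = -12)
Mul(12, Add(Add(-6, Mul(-1, 9)), Function('x')(Mul(3, Pow(-5, -1))))) = Mul(12, Add(Add(-6, Mul(-1, 9)), -12)) = Mul(12, Add(Add(-6, -9), -12)) = Mul(12, Add(-15, -12)) = Mul(12, -27) = -324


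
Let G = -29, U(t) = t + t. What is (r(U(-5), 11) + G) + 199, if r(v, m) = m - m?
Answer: 170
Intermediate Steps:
U(t) = 2*t
r(v, m) = 0
(r(U(-5), 11) + G) + 199 = (0 - 29) + 199 = -29 + 199 = 170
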